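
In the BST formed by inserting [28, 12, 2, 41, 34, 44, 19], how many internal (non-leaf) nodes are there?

Tree built from: [28, 12, 2, 41, 34, 44, 19]
Tree (level-order array): [28, 12, 41, 2, 19, 34, 44]
Rule: An internal node has at least one child.
Per-node child counts:
  node 28: 2 child(ren)
  node 12: 2 child(ren)
  node 2: 0 child(ren)
  node 19: 0 child(ren)
  node 41: 2 child(ren)
  node 34: 0 child(ren)
  node 44: 0 child(ren)
Matching nodes: [28, 12, 41]
Count of internal (non-leaf) nodes: 3


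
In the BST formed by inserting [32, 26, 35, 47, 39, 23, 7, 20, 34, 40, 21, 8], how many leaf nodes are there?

Tree built from: [32, 26, 35, 47, 39, 23, 7, 20, 34, 40, 21, 8]
Tree (level-order array): [32, 26, 35, 23, None, 34, 47, 7, None, None, None, 39, None, None, 20, None, 40, 8, 21]
Rule: A leaf has 0 children.
Per-node child counts:
  node 32: 2 child(ren)
  node 26: 1 child(ren)
  node 23: 1 child(ren)
  node 7: 1 child(ren)
  node 20: 2 child(ren)
  node 8: 0 child(ren)
  node 21: 0 child(ren)
  node 35: 2 child(ren)
  node 34: 0 child(ren)
  node 47: 1 child(ren)
  node 39: 1 child(ren)
  node 40: 0 child(ren)
Matching nodes: [8, 21, 34, 40]
Count of leaf nodes: 4


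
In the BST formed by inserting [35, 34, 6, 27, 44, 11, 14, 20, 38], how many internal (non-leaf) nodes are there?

Tree built from: [35, 34, 6, 27, 44, 11, 14, 20, 38]
Tree (level-order array): [35, 34, 44, 6, None, 38, None, None, 27, None, None, 11, None, None, 14, None, 20]
Rule: An internal node has at least one child.
Per-node child counts:
  node 35: 2 child(ren)
  node 34: 1 child(ren)
  node 6: 1 child(ren)
  node 27: 1 child(ren)
  node 11: 1 child(ren)
  node 14: 1 child(ren)
  node 20: 0 child(ren)
  node 44: 1 child(ren)
  node 38: 0 child(ren)
Matching nodes: [35, 34, 6, 27, 11, 14, 44]
Count of internal (non-leaf) nodes: 7


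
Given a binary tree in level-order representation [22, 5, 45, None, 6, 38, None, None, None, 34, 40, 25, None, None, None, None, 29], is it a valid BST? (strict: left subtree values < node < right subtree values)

Level-order array: [22, 5, 45, None, 6, 38, None, None, None, 34, 40, 25, None, None, None, None, 29]
Validate using subtree bounds (lo, hi): at each node, require lo < value < hi,
then recurse left with hi=value and right with lo=value.
Preorder trace (stopping at first violation):
  at node 22 with bounds (-inf, +inf): OK
  at node 5 with bounds (-inf, 22): OK
  at node 6 with bounds (5, 22): OK
  at node 45 with bounds (22, +inf): OK
  at node 38 with bounds (22, 45): OK
  at node 34 with bounds (22, 38): OK
  at node 25 with bounds (22, 34): OK
  at node 29 with bounds (25, 34): OK
  at node 40 with bounds (38, 45): OK
No violation found at any node.
Result: Valid BST


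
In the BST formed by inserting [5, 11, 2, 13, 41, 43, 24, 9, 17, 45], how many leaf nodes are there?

Tree built from: [5, 11, 2, 13, 41, 43, 24, 9, 17, 45]
Tree (level-order array): [5, 2, 11, None, None, 9, 13, None, None, None, 41, 24, 43, 17, None, None, 45]
Rule: A leaf has 0 children.
Per-node child counts:
  node 5: 2 child(ren)
  node 2: 0 child(ren)
  node 11: 2 child(ren)
  node 9: 0 child(ren)
  node 13: 1 child(ren)
  node 41: 2 child(ren)
  node 24: 1 child(ren)
  node 17: 0 child(ren)
  node 43: 1 child(ren)
  node 45: 0 child(ren)
Matching nodes: [2, 9, 17, 45]
Count of leaf nodes: 4


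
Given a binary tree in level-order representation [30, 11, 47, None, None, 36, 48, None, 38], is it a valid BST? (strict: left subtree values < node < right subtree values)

Level-order array: [30, 11, 47, None, None, 36, 48, None, 38]
Validate using subtree bounds (lo, hi): at each node, require lo < value < hi,
then recurse left with hi=value and right with lo=value.
Preorder trace (stopping at first violation):
  at node 30 with bounds (-inf, +inf): OK
  at node 11 with bounds (-inf, 30): OK
  at node 47 with bounds (30, +inf): OK
  at node 36 with bounds (30, 47): OK
  at node 38 with bounds (36, 47): OK
  at node 48 with bounds (47, +inf): OK
No violation found at any node.
Result: Valid BST


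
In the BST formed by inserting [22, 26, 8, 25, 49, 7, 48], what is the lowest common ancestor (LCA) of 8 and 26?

Tree insertion order: [22, 26, 8, 25, 49, 7, 48]
Tree (level-order array): [22, 8, 26, 7, None, 25, 49, None, None, None, None, 48]
In a BST, the LCA of p=8, q=26 is the first node v on the
root-to-leaf path with p <= v <= q (go left if both < v, right if both > v).
Walk from root:
  at 22: 8 <= 22 <= 26, this is the LCA
LCA = 22


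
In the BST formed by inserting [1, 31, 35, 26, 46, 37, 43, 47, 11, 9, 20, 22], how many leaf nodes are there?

Tree built from: [1, 31, 35, 26, 46, 37, 43, 47, 11, 9, 20, 22]
Tree (level-order array): [1, None, 31, 26, 35, 11, None, None, 46, 9, 20, 37, 47, None, None, None, 22, None, 43]
Rule: A leaf has 0 children.
Per-node child counts:
  node 1: 1 child(ren)
  node 31: 2 child(ren)
  node 26: 1 child(ren)
  node 11: 2 child(ren)
  node 9: 0 child(ren)
  node 20: 1 child(ren)
  node 22: 0 child(ren)
  node 35: 1 child(ren)
  node 46: 2 child(ren)
  node 37: 1 child(ren)
  node 43: 0 child(ren)
  node 47: 0 child(ren)
Matching nodes: [9, 22, 43, 47]
Count of leaf nodes: 4


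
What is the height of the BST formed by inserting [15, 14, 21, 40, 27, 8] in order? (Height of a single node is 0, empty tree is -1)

Insertion order: [15, 14, 21, 40, 27, 8]
Tree (level-order array): [15, 14, 21, 8, None, None, 40, None, None, 27]
Compute height bottom-up (empty subtree = -1):
  height(8) = 1 + max(-1, -1) = 0
  height(14) = 1 + max(0, -1) = 1
  height(27) = 1 + max(-1, -1) = 0
  height(40) = 1 + max(0, -1) = 1
  height(21) = 1 + max(-1, 1) = 2
  height(15) = 1 + max(1, 2) = 3
Height = 3


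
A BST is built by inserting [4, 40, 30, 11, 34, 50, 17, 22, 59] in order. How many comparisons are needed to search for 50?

Search path for 50: 4 -> 40 -> 50
Found: True
Comparisons: 3


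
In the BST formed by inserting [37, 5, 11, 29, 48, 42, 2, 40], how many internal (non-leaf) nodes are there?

Tree built from: [37, 5, 11, 29, 48, 42, 2, 40]
Tree (level-order array): [37, 5, 48, 2, 11, 42, None, None, None, None, 29, 40]
Rule: An internal node has at least one child.
Per-node child counts:
  node 37: 2 child(ren)
  node 5: 2 child(ren)
  node 2: 0 child(ren)
  node 11: 1 child(ren)
  node 29: 0 child(ren)
  node 48: 1 child(ren)
  node 42: 1 child(ren)
  node 40: 0 child(ren)
Matching nodes: [37, 5, 11, 48, 42]
Count of internal (non-leaf) nodes: 5


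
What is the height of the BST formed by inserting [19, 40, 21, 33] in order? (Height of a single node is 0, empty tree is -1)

Insertion order: [19, 40, 21, 33]
Tree (level-order array): [19, None, 40, 21, None, None, 33]
Compute height bottom-up (empty subtree = -1):
  height(33) = 1 + max(-1, -1) = 0
  height(21) = 1 + max(-1, 0) = 1
  height(40) = 1 + max(1, -1) = 2
  height(19) = 1 + max(-1, 2) = 3
Height = 3


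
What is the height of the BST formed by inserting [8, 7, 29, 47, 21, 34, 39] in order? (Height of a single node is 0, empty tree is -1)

Insertion order: [8, 7, 29, 47, 21, 34, 39]
Tree (level-order array): [8, 7, 29, None, None, 21, 47, None, None, 34, None, None, 39]
Compute height bottom-up (empty subtree = -1):
  height(7) = 1 + max(-1, -1) = 0
  height(21) = 1 + max(-1, -1) = 0
  height(39) = 1 + max(-1, -1) = 0
  height(34) = 1 + max(-1, 0) = 1
  height(47) = 1 + max(1, -1) = 2
  height(29) = 1 + max(0, 2) = 3
  height(8) = 1 + max(0, 3) = 4
Height = 4


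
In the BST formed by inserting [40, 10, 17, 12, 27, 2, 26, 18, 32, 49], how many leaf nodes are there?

Tree built from: [40, 10, 17, 12, 27, 2, 26, 18, 32, 49]
Tree (level-order array): [40, 10, 49, 2, 17, None, None, None, None, 12, 27, None, None, 26, 32, 18]
Rule: A leaf has 0 children.
Per-node child counts:
  node 40: 2 child(ren)
  node 10: 2 child(ren)
  node 2: 0 child(ren)
  node 17: 2 child(ren)
  node 12: 0 child(ren)
  node 27: 2 child(ren)
  node 26: 1 child(ren)
  node 18: 0 child(ren)
  node 32: 0 child(ren)
  node 49: 0 child(ren)
Matching nodes: [2, 12, 18, 32, 49]
Count of leaf nodes: 5


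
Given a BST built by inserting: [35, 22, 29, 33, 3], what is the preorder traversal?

Tree insertion order: [35, 22, 29, 33, 3]
Tree (level-order array): [35, 22, None, 3, 29, None, None, None, 33]
Preorder traversal: [35, 22, 3, 29, 33]


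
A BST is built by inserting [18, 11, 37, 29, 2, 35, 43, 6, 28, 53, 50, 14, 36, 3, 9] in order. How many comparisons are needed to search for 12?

Search path for 12: 18 -> 11 -> 14
Found: False
Comparisons: 3


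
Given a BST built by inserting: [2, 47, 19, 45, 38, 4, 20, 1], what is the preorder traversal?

Tree insertion order: [2, 47, 19, 45, 38, 4, 20, 1]
Tree (level-order array): [2, 1, 47, None, None, 19, None, 4, 45, None, None, 38, None, 20]
Preorder traversal: [2, 1, 47, 19, 4, 45, 38, 20]


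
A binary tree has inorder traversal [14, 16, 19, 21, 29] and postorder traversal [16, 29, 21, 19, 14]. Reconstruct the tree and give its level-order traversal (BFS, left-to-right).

Inorder:   [14, 16, 19, 21, 29]
Postorder: [16, 29, 21, 19, 14]
Algorithm: postorder visits root last, so walk postorder right-to-left;
each value is the root of the current inorder slice — split it at that
value, recurse on the right subtree first, then the left.
Recursive splits:
  root=14; inorder splits into left=[], right=[16, 19, 21, 29]
  root=19; inorder splits into left=[16], right=[21, 29]
  root=21; inorder splits into left=[], right=[29]
  root=29; inorder splits into left=[], right=[]
  root=16; inorder splits into left=[], right=[]
Reconstructed level-order: [14, 19, 16, 21, 29]


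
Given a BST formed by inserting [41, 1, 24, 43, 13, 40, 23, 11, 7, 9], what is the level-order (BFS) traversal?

Tree insertion order: [41, 1, 24, 43, 13, 40, 23, 11, 7, 9]
Tree (level-order array): [41, 1, 43, None, 24, None, None, 13, 40, 11, 23, None, None, 7, None, None, None, None, 9]
BFS from the root, enqueuing left then right child of each popped node:
  queue [41] -> pop 41, enqueue [1, 43], visited so far: [41]
  queue [1, 43] -> pop 1, enqueue [24], visited so far: [41, 1]
  queue [43, 24] -> pop 43, enqueue [none], visited so far: [41, 1, 43]
  queue [24] -> pop 24, enqueue [13, 40], visited so far: [41, 1, 43, 24]
  queue [13, 40] -> pop 13, enqueue [11, 23], visited so far: [41, 1, 43, 24, 13]
  queue [40, 11, 23] -> pop 40, enqueue [none], visited so far: [41, 1, 43, 24, 13, 40]
  queue [11, 23] -> pop 11, enqueue [7], visited so far: [41, 1, 43, 24, 13, 40, 11]
  queue [23, 7] -> pop 23, enqueue [none], visited so far: [41, 1, 43, 24, 13, 40, 11, 23]
  queue [7] -> pop 7, enqueue [9], visited so far: [41, 1, 43, 24, 13, 40, 11, 23, 7]
  queue [9] -> pop 9, enqueue [none], visited so far: [41, 1, 43, 24, 13, 40, 11, 23, 7, 9]
Result: [41, 1, 43, 24, 13, 40, 11, 23, 7, 9]


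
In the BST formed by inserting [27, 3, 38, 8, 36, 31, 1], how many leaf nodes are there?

Tree built from: [27, 3, 38, 8, 36, 31, 1]
Tree (level-order array): [27, 3, 38, 1, 8, 36, None, None, None, None, None, 31]
Rule: A leaf has 0 children.
Per-node child counts:
  node 27: 2 child(ren)
  node 3: 2 child(ren)
  node 1: 0 child(ren)
  node 8: 0 child(ren)
  node 38: 1 child(ren)
  node 36: 1 child(ren)
  node 31: 0 child(ren)
Matching nodes: [1, 8, 31]
Count of leaf nodes: 3


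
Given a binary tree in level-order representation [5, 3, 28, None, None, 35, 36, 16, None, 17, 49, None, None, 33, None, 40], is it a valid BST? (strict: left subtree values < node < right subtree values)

Level-order array: [5, 3, 28, None, None, 35, 36, 16, None, 17, 49, None, None, 33, None, 40]
Validate using subtree bounds (lo, hi): at each node, require lo < value < hi,
then recurse left with hi=value and right with lo=value.
Preorder trace (stopping at first violation):
  at node 5 with bounds (-inf, +inf): OK
  at node 3 with bounds (-inf, 5): OK
  at node 28 with bounds (5, +inf): OK
  at node 35 with bounds (5, 28): VIOLATION
Node 35 violates its bound: not (5 < 35 < 28).
Result: Not a valid BST


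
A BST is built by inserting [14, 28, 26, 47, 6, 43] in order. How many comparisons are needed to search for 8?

Search path for 8: 14 -> 6
Found: False
Comparisons: 2


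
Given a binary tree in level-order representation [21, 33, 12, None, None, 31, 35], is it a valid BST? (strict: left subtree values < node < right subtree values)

Level-order array: [21, 33, 12, None, None, 31, 35]
Validate using subtree bounds (lo, hi): at each node, require lo < value < hi,
then recurse left with hi=value and right with lo=value.
Preorder trace (stopping at first violation):
  at node 21 with bounds (-inf, +inf): OK
  at node 33 with bounds (-inf, 21): VIOLATION
Node 33 violates its bound: not (-inf < 33 < 21).
Result: Not a valid BST


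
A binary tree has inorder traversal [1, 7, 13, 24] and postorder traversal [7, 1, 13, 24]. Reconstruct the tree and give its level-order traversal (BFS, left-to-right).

Inorder:   [1, 7, 13, 24]
Postorder: [7, 1, 13, 24]
Algorithm: postorder visits root last, so walk postorder right-to-left;
each value is the root of the current inorder slice — split it at that
value, recurse on the right subtree first, then the left.
Recursive splits:
  root=24; inorder splits into left=[1, 7, 13], right=[]
  root=13; inorder splits into left=[1, 7], right=[]
  root=1; inorder splits into left=[], right=[7]
  root=7; inorder splits into left=[], right=[]
Reconstructed level-order: [24, 13, 1, 7]


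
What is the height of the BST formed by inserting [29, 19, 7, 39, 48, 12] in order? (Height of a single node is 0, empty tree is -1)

Insertion order: [29, 19, 7, 39, 48, 12]
Tree (level-order array): [29, 19, 39, 7, None, None, 48, None, 12]
Compute height bottom-up (empty subtree = -1):
  height(12) = 1 + max(-1, -1) = 0
  height(7) = 1 + max(-1, 0) = 1
  height(19) = 1 + max(1, -1) = 2
  height(48) = 1 + max(-1, -1) = 0
  height(39) = 1 + max(-1, 0) = 1
  height(29) = 1 + max(2, 1) = 3
Height = 3


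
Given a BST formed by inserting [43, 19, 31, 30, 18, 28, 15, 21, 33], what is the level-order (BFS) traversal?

Tree insertion order: [43, 19, 31, 30, 18, 28, 15, 21, 33]
Tree (level-order array): [43, 19, None, 18, 31, 15, None, 30, 33, None, None, 28, None, None, None, 21]
BFS from the root, enqueuing left then right child of each popped node:
  queue [43] -> pop 43, enqueue [19], visited so far: [43]
  queue [19] -> pop 19, enqueue [18, 31], visited so far: [43, 19]
  queue [18, 31] -> pop 18, enqueue [15], visited so far: [43, 19, 18]
  queue [31, 15] -> pop 31, enqueue [30, 33], visited so far: [43, 19, 18, 31]
  queue [15, 30, 33] -> pop 15, enqueue [none], visited so far: [43, 19, 18, 31, 15]
  queue [30, 33] -> pop 30, enqueue [28], visited so far: [43, 19, 18, 31, 15, 30]
  queue [33, 28] -> pop 33, enqueue [none], visited so far: [43, 19, 18, 31, 15, 30, 33]
  queue [28] -> pop 28, enqueue [21], visited so far: [43, 19, 18, 31, 15, 30, 33, 28]
  queue [21] -> pop 21, enqueue [none], visited so far: [43, 19, 18, 31, 15, 30, 33, 28, 21]
Result: [43, 19, 18, 31, 15, 30, 33, 28, 21]


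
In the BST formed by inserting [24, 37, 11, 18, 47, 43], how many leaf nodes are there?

Tree built from: [24, 37, 11, 18, 47, 43]
Tree (level-order array): [24, 11, 37, None, 18, None, 47, None, None, 43]
Rule: A leaf has 0 children.
Per-node child counts:
  node 24: 2 child(ren)
  node 11: 1 child(ren)
  node 18: 0 child(ren)
  node 37: 1 child(ren)
  node 47: 1 child(ren)
  node 43: 0 child(ren)
Matching nodes: [18, 43]
Count of leaf nodes: 2


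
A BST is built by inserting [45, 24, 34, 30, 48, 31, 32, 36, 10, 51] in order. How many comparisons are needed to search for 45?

Search path for 45: 45
Found: True
Comparisons: 1


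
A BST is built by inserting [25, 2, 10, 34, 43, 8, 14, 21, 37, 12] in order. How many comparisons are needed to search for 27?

Search path for 27: 25 -> 34
Found: False
Comparisons: 2


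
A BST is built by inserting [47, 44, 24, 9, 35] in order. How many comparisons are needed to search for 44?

Search path for 44: 47 -> 44
Found: True
Comparisons: 2


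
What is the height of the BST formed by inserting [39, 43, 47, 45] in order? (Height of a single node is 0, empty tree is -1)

Insertion order: [39, 43, 47, 45]
Tree (level-order array): [39, None, 43, None, 47, 45]
Compute height bottom-up (empty subtree = -1):
  height(45) = 1 + max(-1, -1) = 0
  height(47) = 1 + max(0, -1) = 1
  height(43) = 1 + max(-1, 1) = 2
  height(39) = 1 + max(-1, 2) = 3
Height = 3


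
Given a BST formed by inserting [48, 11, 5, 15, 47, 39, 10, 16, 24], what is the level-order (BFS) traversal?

Tree insertion order: [48, 11, 5, 15, 47, 39, 10, 16, 24]
Tree (level-order array): [48, 11, None, 5, 15, None, 10, None, 47, None, None, 39, None, 16, None, None, 24]
BFS from the root, enqueuing left then right child of each popped node:
  queue [48] -> pop 48, enqueue [11], visited so far: [48]
  queue [11] -> pop 11, enqueue [5, 15], visited so far: [48, 11]
  queue [5, 15] -> pop 5, enqueue [10], visited so far: [48, 11, 5]
  queue [15, 10] -> pop 15, enqueue [47], visited so far: [48, 11, 5, 15]
  queue [10, 47] -> pop 10, enqueue [none], visited so far: [48, 11, 5, 15, 10]
  queue [47] -> pop 47, enqueue [39], visited so far: [48, 11, 5, 15, 10, 47]
  queue [39] -> pop 39, enqueue [16], visited so far: [48, 11, 5, 15, 10, 47, 39]
  queue [16] -> pop 16, enqueue [24], visited so far: [48, 11, 5, 15, 10, 47, 39, 16]
  queue [24] -> pop 24, enqueue [none], visited so far: [48, 11, 5, 15, 10, 47, 39, 16, 24]
Result: [48, 11, 5, 15, 10, 47, 39, 16, 24]


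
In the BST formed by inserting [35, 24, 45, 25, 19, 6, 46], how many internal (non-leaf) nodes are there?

Tree built from: [35, 24, 45, 25, 19, 6, 46]
Tree (level-order array): [35, 24, 45, 19, 25, None, 46, 6]
Rule: An internal node has at least one child.
Per-node child counts:
  node 35: 2 child(ren)
  node 24: 2 child(ren)
  node 19: 1 child(ren)
  node 6: 0 child(ren)
  node 25: 0 child(ren)
  node 45: 1 child(ren)
  node 46: 0 child(ren)
Matching nodes: [35, 24, 19, 45]
Count of internal (non-leaf) nodes: 4


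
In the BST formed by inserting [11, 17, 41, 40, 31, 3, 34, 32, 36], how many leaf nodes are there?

Tree built from: [11, 17, 41, 40, 31, 3, 34, 32, 36]
Tree (level-order array): [11, 3, 17, None, None, None, 41, 40, None, 31, None, None, 34, 32, 36]
Rule: A leaf has 0 children.
Per-node child counts:
  node 11: 2 child(ren)
  node 3: 0 child(ren)
  node 17: 1 child(ren)
  node 41: 1 child(ren)
  node 40: 1 child(ren)
  node 31: 1 child(ren)
  node 34: 2 child(ren)
  node 32: 0 child(ren)
  node 36: 0 child(ren)
Matching nodes: [3, 32, 36]
Count of leaf nodes: 3


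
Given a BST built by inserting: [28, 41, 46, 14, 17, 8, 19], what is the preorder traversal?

Tree insertion order: [28, 41, 46, 14, 17, 8, 19]
Tree (level-order array): [28, 14, 41, 8, 17, None, 46, None, None, None, 19]
Preorder traversal: [28, 14, 8, 17, 19, 41, 46]


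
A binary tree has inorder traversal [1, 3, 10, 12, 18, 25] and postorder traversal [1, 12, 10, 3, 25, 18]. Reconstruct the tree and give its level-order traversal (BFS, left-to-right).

Inorder:   [1, 3, 10, 12, 18, 25]
Postorder: [1, 12, 10, 3, 25, 18]
Algorithm: postorder visits root last, so walk postorder right-to-left;
each value is the root of the current inorder slice — split it at that
value, recurse on the right subtree first, then the left.
Recursive splits:
  root=18; inorder splits into left=[1, 3, 10, 12], right=[25]
  root=25; inorder splits into left=[], right=[]
  root=3; inorder splits into left=[1], right=[10, 12]
  root=10; inorder splits into left=[], right=[12]
  root=12; inorder splits into left=[], right=[]
  root=1; inorder splits into left=[], right=[]
Reconstructed level-order: [18, 3, 25, 1, 10, 12]


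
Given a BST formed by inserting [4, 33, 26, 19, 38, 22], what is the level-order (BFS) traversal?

Tree insertion order: [4, 33, 26, 19, 38, 22]
Tree (level-order array): [4, None, 33, 26, 38, 19, None, None, None, None, 22]
BFS from the root, enqueuing left then right child of each popped node:
  queue [4] -> pop 4, enqueue [33], visited so far: [4]
  queue [33] -> pop 33, enqueue [26, 38], visited so far: [4, 33]
  queue [26, 38] -> pop 26, enqueue [19], visited so far: [4, 33, 26]
  queue [38, 19] -> pop 38, enqueue [none], visited so far: [4, 33, 26, 38]
  queue [19] -> pop 19, enqueue [22], visited so far: [4, 33, 26, 38, 19]
  queue [22] -> pop 22, enqueue [none], visited so far: [4, 33, 26, 38, 19, 22]
Result: [4, 33, 26, 38, 19, 22]


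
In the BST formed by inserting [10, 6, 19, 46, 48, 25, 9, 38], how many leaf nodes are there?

Tree built from: [10, 6, 19, 46, 48, 25, 9, 38]
Tree (level-order array): [10, 6, 19, None, 9, None, 46, None, None, 25, 48, None, 38]
Rule: A leaf has 0 children.
Per-node child counts:
  node 10: 2 child(ren)
  node 6: 1 child(ren)
  node 9: 0 child(ren)
  node 19: 1 child(ren)
  node 46: 2 child(ren)
  node 25: 1 child(ren)
  node 38: 0 child(ren)
  node 48: 0 child(ren)
Matching nodes: [9, 38, 48]
Count of leaf nodes: 3


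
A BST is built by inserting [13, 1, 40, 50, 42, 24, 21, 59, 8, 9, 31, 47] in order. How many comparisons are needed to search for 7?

Search path for 7: 13 -> 1 -> 8
Found: False
Comparisons: 3


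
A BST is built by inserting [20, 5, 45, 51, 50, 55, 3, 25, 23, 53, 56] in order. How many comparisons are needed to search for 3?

Search path for 3: 20 -> 5 -> 3
Found: True
Comparisons: 3


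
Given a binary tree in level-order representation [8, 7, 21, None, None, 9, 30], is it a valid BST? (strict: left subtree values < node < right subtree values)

Level-order array: [8, 7, 21, None, None, 9, 30]
Validate using subtree bounds (lo, hi): at each node, require lo < value < hi,
then recurse left with hi=value and right with lo=value.
Preorder trace (stopping at first violation):
  at node 8 with bounds (-inf, +inf): OK
  at node 7 with bounds (-inf, 8): OK
  at node 21 with bounds (8, +inf): OK
  at node 9 with bounds (8, 21): OK
  at node 30 with bounds (21, +inf): OK
No violation found at any node.
Result: Valid BST


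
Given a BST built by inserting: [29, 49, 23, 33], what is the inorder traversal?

Tree insertion order: [29, 49, 23, 33]
Tree (level-order array): [29, 23, 49, None, None, 33]
Inorder traversal: [23, 29, 33, 49]


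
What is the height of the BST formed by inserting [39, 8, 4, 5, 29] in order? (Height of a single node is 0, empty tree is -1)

Insertion order: [39, 8, 4, 5, 29]
Tree (level-order array): [39, 8, None, 4, 29, None, 5]
Compute height bottom-up (empty subtree = -1):
  height(5) = 1 + max(-1, -1) = 0
  height(4) = 1 + max(-1, 0) = 1
  height(29) = 1 + max(-1, -1) = 0
  height(8) = 1 + max(1, 0) = 2
  height(39) = 1 + max(2, -1) = 3
Height = 3


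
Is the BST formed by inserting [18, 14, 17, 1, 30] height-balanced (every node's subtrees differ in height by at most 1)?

Tree (level-order array): [18, 14, 30, 1, 17]
Definition: a tree is height-balanced if, at every node, |h(left) - h(right)| <= 1 (empty subtree has height -1).
Bottom-up per-node check:
  node 1: h_left=-1, h_right=-1, diff=0 [OK], height=0
  node 17: h_left=-1, h_right=-1, diff=0 [OK], height=0
  node 14: h_left=0, h_right=0, diff=0 [OK], height=1
  node 30: h_left=-1, h_right=-1, diff=0 [OK], height=0
  node 18: h_left=1, h_right=0, diff=1 [OK], height=2
All nodes satisfy the balance condition.
Result: Balanced


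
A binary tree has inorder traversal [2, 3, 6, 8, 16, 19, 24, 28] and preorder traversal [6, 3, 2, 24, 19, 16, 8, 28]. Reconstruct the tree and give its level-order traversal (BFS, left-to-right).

Inorder:  [2, 3, 6, 8, 16, 19, 24, 28]
Preorder: [6, 3, 2, 24, 19, 16, 8, 28]
Algorithm: preorder visits root first, so consume preorder in order;
for each root, split the current inorder slice at that value into
left-subtree inorder and right-subtree inorder, then recurse.
Recursive splits:
  root=6; inorder splits into left=[2, 3], right=[8, 16, 19, 24, 28]
  root=3; inorder splits into left=[2], right=[]
  root=2; inorder splits into left=[], right=[]
  root=24; inorder splits into left=[8, 16, 19], right=[28]
  root=19; inorder splits into left=[8, 16], right=[]
  root=16; inorder splits into left=[8], right=[]
  root=8; inorder splits into left=[], right=[]
  root=28; inorder splits into left=[], right=[]
Reconstructed level-order: [6, 3, 24, 2, 19, 28, 16, 8]


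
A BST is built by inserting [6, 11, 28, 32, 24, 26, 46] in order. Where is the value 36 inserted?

Starting tree (level order): [6, None, 11, None, 28, 24, 32, None, 26, None, 46]
Insertion path: 6 -> 11 -> 28 -> 32 -> 46
Result: insert 36 as left child of 46
Final tree (level order): [6, None, 11, None, 28, 24, 32, None, 26, None, 46, None, None, 36]


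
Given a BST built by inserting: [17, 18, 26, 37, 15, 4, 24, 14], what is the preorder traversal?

Tree insertion order: [17, 18, 26, 37, 15, 4, 24, 14]
Tree (level-order array): [17, 15, 18, 4, None, None, 26, None, 14, 24, 37]
Preorder traversal: [17, 15, 4, 14, 18, 26, 24, 37]


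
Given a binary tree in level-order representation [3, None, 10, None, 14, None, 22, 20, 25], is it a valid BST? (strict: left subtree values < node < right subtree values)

Level-order array: [3, None, 10, None, 14, None, 22, 20, 25]
Validate using subtree bounds (lo, hi): at each node, require lo < value < hi,
then recurse left with hi=value and right with lo=value.
Preorder trace (stopping at first violation):
  at node 3 with bounds (-inf, +inf): OK
  at node 10 with bounds (3, +inf): OK
  at node 14 with bounds (10, +inf): OK
  at node 22 with bounds (14, +inf): OK
  at node 20 with bounds (14, 22): OK
  at node 25 with bounds (22, +inf): OK
No violation found at any node.
Result: Valid BST


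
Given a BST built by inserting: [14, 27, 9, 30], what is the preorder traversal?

Tree insertion order: [14, 27, 9, 30]
Tree (level-order array): [14, 9, 27, None, None, None, 30]
Preorder traversal: [14, 9, 27, 30]


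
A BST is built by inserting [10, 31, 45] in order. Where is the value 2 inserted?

Starting tree (level order): [10, None, 31, None, 45]
Insertion path: 10
Result: insert 2 as left child of 10
Final tree (level order): [10, 2, 31, None, None, None, 45]


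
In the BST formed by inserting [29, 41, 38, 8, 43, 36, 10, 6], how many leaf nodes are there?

Tree built from: [29, 41, 38, 8, 43, 36, 10, 6]
Tree (level-order array): [29, 8, 41, 6, 10, 38, 43, None, None, None, None, 36]
Rule: A leaf has 0 children.
Per-node child counts:
  node 29: 2 child(ren)
  node 8: 2 child(ren)
  node 6: 0 child(ren)
  node 10: 0 child(ren)
  node 41: 2 child(ren)
  node 38: 1 child(ren)
  node 36: 0 child(ren)
  node 43: 0 child(ren)
Matching nodes: [6, 10, 36, 43]
Count of leaf nodes: 4


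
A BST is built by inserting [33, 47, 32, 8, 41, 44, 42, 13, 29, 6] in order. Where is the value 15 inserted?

Starting tree (level order): [33, 32, 47, 8, None, 41, None, 6, 13, None, 44, None, None, None, 29, 42]
Insertion path: 33 -> 32 -> 8 -> 13 -> 29
Result: insert 15 as left child of 29
Final tree (level order): [33, 32, 47, 8, None, 41, None, 6, 13, None, 44, None, None, None, 29, 42, None, 15]


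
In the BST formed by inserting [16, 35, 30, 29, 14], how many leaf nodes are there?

Tree built from: [16, 35, 30, 29, 14]
Tree (level-order array): [16, 14, 35, None, None, 30, None, 29]
Rule: A leaf has 0 children.
Per-node child counts:
  node 16: 2 child(ren)
  node 14: 0 child(ren)
  node 35: 1 child(ren)
  node 30: 1 child(ren)
  node 29: 0 child(ren)
Matching nodes: [14, 29]
Count of leaf nodes: 2


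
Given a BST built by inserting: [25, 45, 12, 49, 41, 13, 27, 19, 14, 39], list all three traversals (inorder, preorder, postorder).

Tree insertion order: [25, 45, 12, 49, 41, 13, 27, 19, 14, 39]
Tree (level-order array): [25, 12, 45, None, 13, 41, 49, None, 19, 27, None, None, None, 14, None, None, 39]
Inorder (L, root, R): [12, 13, 14, 19, 25, 27, 39, 41, 45, 49]
Preorder (root, L, R): [25, 12, 13, 19, 14, 45, 41, 27, 39, 49]
Postorder (L, R, root): [14, 19, 13, 12, 39, 27, 41, 49, 45, 25]


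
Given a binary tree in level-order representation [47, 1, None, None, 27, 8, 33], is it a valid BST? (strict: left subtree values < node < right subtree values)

Level-order array: [47, 1, None, None, 27, 8, 33]
Validate using subtree bounds (lo, hi): at each node, require lo < value < hi,
then recurse left with hi=value and right with lo=value.
Preorder trace (stopping at first violation):
  at node 47 with bounds (-inf, +inf): OK
  at node 1 with bounds (-inf, 47): OK
  at node 27 with bounds (1, 47): OK
  at node 8 with bounds (1, 27): OK
  at node 33 with bounds (27, 47): OK
No violation found at any node.
Result: Valid BST


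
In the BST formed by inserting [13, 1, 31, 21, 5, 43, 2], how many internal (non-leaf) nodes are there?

Tree built from: [13, 1, 31, 21, 5, 43, 2]
Tree (level-order array): [13, 1, 31, None, 5, 21, 43, 2]
Rule: An internal node has at least one child.
Per-node child counts:
  node 13: 2 child(ren)
  node 1: 1 child(ren)
  node 5: 1 child(ren)
  node 2: 0 child(ren)
  node 31: 2 child(ren)
  node 21: 0 child(ren)
  node 43: 0 child(ren)
Matching nodes: [13, 1, 5, 31]
Count of internal (non-leaf) nodes: 4


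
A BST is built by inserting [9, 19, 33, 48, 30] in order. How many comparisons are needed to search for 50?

Search path for 50: 9 -> 19 -> 33 -> 48
Found: False
Comparisons: 4


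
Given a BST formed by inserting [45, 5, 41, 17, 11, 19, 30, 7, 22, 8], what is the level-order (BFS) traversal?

Tree insertion order: [45, 5, 41, 17, 11, 19, 30, 7, 22, 8]
Tree (level-order array): [45, 5, None, None, 41, 17, None, 11, 19, 7, None, None, 30, None, 8, 22]
BFS from the root, enqueuing left then right child of each popped node:
  queue [45] -> pop 45, enqueue [5], visited so far: [45]
  queue [5] -> pop 5, enqueue [41], visited so far: [45, 5]
  queue [41] -> pop 41, enqueue [17], visited so far: [45, 5, 41]
  queue [17] -> pop 17, enqueue [11, 19], visited so far: [45, 5, 41, 17]
  queue [11, 19] -> pop 11, enqueue [7], visited so far: [45, 5, 41, 17, 11]
  queue [19, 7] -> pop 19, enqueue [30], visited so far: [45, 5, 41, 17, 11, 19]
  queue [7, 30] -> pop 7, enqueue [8], visited so far: [45, 5, 41, 17, 11, 19, 7]
  queue [30, 8] -> pop 30, enqueue [22], visited so far: [45, 5, 41, 17, 11, 19, 7, 30]
  queue [8, 22] -> pop 8, enqueue [none], visited so far: [45, 5, 41, 17, 11, 19, 7, 30, 8]
  queue [22] -> pop 22, enqueue [none], visited so far: [45, 5, 41, 17, 11, 19, 7, 30, 8, 22]
Result: [45, 5, 41, 17, 11, 19, 7, 30, 8, 22]


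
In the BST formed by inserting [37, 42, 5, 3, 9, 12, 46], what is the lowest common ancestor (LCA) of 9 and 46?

Tree insertion order: [37, 42, 5, 3, 9, 12, 46]
Tree (level-order array): [37, 5, 42, 3, 9, None, 46, None, None, None, 12]
In a BST, the LCA of p=9, q=46 is the first node v on the
root-to-leaf path with p <= v <= q (go left if both < v, right if both > v).
Walk from root:
  at 37: 9 <= 37 <= 46, this is the LCA
LCA = 37


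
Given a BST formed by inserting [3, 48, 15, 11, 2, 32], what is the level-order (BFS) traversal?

Tree insertion order: [3, 48, 15, 11, 2, 32]
Tree (level-order array): [3, 2, 48, None, None, 15, None, 11, 32]
BFS from the root, enqueuing left then right child of each popped node:
  queue [3] -> pop 3, enqueue [2, 48], visited so far: [3]
  queue [2, 48] -> pop 2, enqueue [none], visited so far: [3, 2]
  queue [48] -> pop 48, enqueue [15], visited so far: [3, 2, 48]
  queue [15] -> pop 15, enqueue [11, 32], visited so far: [3, 2, 48, 15]
  queue [11, 32] -> pop 11, enqueue [none], visited so far: [3, 2, 48, 15, 11]
  queue [32] -> pop 32, enqueue [none], visited so far: [3, 2, 48, 15, 11, 32]
Result: [3, 2, 48, 15, 11, 32]


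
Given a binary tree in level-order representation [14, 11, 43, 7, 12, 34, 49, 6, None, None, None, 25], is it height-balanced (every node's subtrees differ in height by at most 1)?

Tree (level-order array): [14, 11, 43, 7, 12, 34, 49, 6, None, None, None, 25]
Definition: a tree is height-balanced if, at every node, |h(left) - h(right)| <= 1 (empty subtree has height -1).
Bottom-up per-node check:
  node 6: h_left=-1, h_right=-1, diff=0 [OK], height=0
  node 7: h_left=0, h_right=-1, diff=1 [OK], height=1
  node 12: h_left=-1, h_right=-1, diff=0 [OK], height=0
  node 11: h_left=1, h_right=0, diff=1 [OK], height=2
  node 25: h_left=-1, h_right=-1, diff=0 [OK], height=0
  node 34: h_left=0, h_right=-1, diff=1 [OK], height=1
  node 49: h_left=-1, h_right=-1, diff=0 [OK], height=0
  node 43: h_left=1, h_right=0, diff=1 [OK], height=2
  node 14: h_left=2, h_right=2, diff=0 [OK], height=3
All nodes satisfy the balance condition.
Result: Balanced


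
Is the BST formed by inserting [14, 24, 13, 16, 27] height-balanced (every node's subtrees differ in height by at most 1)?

Tree (level-order array): [14, 13, 24, None, None, 16, 27]
Definition: a tree is height-balanced if, at every node, |h(left) - h(right)| <= 1 (empty subtree has height -1).
Bottom-up per-node check:
  node 13: h_left=-1, h_right=-1, diff=0 [OK], height=0
  node 16: h_left=-1, h_right=-1, diff=0 [OK], height=0
  node 27: h_left=-1, h_right=-1, diff=0 [OK], height=0
  node 24: h_left=0, h_right=0, diff=0 [OK], height=1
  node 14: h_left=0, h_right=1, diff=1 [OK], height=2
All nodes satisfy the balance condition.
Result: Balanced


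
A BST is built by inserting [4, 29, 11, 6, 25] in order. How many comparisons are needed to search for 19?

Search path for 19: 4 -> 29 -> 11 -> 25
Found: False
Comparisons: 4


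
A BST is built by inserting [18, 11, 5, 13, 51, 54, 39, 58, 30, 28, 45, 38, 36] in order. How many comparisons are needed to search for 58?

Search path for 58: 18 -> 51 -> 54 -> 58
Found: True
Comparisons: 4


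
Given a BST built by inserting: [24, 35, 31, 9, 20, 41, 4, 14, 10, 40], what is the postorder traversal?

Tree insertion order: [24, 35, 31, 9, 20, 41, 4, 14, 10, 40]
Tree (level-order array): [24, 9, 35, 4, 20, 31, 41, None, None, 14, None, None, None, 40, None, 10]
Postorder traversal: [4, 10, 14, 20, 9, 31, 40, 41, 35, 24]


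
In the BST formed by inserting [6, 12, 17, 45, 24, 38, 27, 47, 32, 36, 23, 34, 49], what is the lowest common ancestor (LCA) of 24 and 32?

Tree insertion order: [6, 12, 17, 45, 24, 38, 27, 47, 32, 36, 23, 34, 49]
Tree (level-order array): [6, None, 12, None, 17, None, 45, 24, 47, 23, 38, None, 49, None, None, 27, None, None, None, None, 32, None, 36, 34]
In a BST, the LCA of p=24, q=32 is the first node v on the
root-to-leaf path with p <= v <= q (go left if both < v, right if both > v).
Walk from root:
  at 6: both 24 and 32 > 6, go right
  at 12: both 24 and 32 > 12, go right
  at 17: both 24 and 32 > 17, go right
  at 45: both 24 and 32 < 45, go left
  at 24: 24 <= 24 <= 32, this is the LCA
LCA = 24


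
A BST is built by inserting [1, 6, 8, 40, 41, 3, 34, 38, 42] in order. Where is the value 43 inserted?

Starting tree (level order): [1, None, 6, 3, 8, None, None, None, 40, 34, 41, None, 38, None, 42]
Insertion path: 1 -> 6 -> 8 -> 40 -> 41 -> 42
Result: insert 43 as right child of 42
Final tree (level order): [1, None, 6, 3, 8, None, None, None, 40, 34, 41, None, 38, None, 42, None, None, None, 43]


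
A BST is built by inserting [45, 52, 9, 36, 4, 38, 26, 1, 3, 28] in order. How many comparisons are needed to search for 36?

Search path for 36: 45 -> 9 -> 36
Found: True
Comparisons: 3


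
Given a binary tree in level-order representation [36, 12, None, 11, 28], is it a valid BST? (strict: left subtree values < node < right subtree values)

Level-order array: [36, 12, None, 11, 28]
Validate using subtree bounds (lo, hi): at each node, require lo < value < hi,
then recurse left with hi=value and right with lo=value.
Preorder trace (stopping at first violation):
  at node 36 with bounds (-inf, +inf): OK
  at node 12 with bounds (-inf, 36): OK
  at node 11 with bounds (-inf, 12): OK
  at node 28 with bounds (12, 36): OK
No violation found at any node.
Result: Valid BST


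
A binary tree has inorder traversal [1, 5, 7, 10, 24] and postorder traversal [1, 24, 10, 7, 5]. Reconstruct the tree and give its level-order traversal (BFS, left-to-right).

Inorder:   [1, 5, 7, 10, 24]
Postorder: [1, 24, 10, 7, 5]
Algorithm: postorder visits root last, so walk postorder right-to-left;
each value is the root of the current inorder slice — split it at that
value, recurse on the right subtree first, then the left.
Recursive splits:
  root=5; inorder splits into left=[1], right=[7, 10, 24]
  root=7; inorder splits into left=[], right=[10, 24]
  root=10; inorder splits into left=[], right=[24]
  root=24; inorder splits into left=[], right=[]
  root=1; inorder splits into left=[], right=[]
Reconstructed level-order: [5, 1, 7, 10, 24]


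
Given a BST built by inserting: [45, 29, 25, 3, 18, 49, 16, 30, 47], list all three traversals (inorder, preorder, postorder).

Tree insertion order: [45, 29, 25, 3, 18, 49, 16, 30, 47]
Tree (level-order array): [45, 29, 49, 25, 30, 47, None, 3, None, None, None, None, None, None, 18, 16]
Inorder (L, root, R): [3, 16, 18, 25, 29, 30, 45, 47, 49]
Preorder (root, L, R): [45, 29, 25, 3, 18, 16, 30, 49, 47]
Postorder (L, R, root): [16, 18, 3, 25, 30, 29, 47, 49, 45]


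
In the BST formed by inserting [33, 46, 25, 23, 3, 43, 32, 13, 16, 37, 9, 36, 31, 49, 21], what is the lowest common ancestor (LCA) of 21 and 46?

Tree insertion order: [33, 46, 25, 23, 3, 43, 32, 13, 16, 37, 9, 36, 31, 49, 21]
Tree (level-order array): [33, 25, 46, 23, 32, 43, 49, 3, None, 31, None, 37, None, None, None, None, 13, None, None, 36, None, 9, 16, None, None, None, None, None, 21]
In a BST, the LCA of p=21, q=46 is the first node v on the
root-to-leaf path with p <= v <= q (go left if both < v, right if both > v).
Walk from root:
  at 33: 21 <= 33 <= 46, this is the LCA
LCA = 33


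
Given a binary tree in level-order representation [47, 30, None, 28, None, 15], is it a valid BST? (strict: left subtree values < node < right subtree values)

Level-order array: [47, 30, None, 28, None, 15]
Validate using subtree bounds (lo, hi): at each node, require lo < value < hi,
then recurse left with hi=value and right with lo=value.
Preorder trace (stopping at first violation):
  at node 47 with bounds (-inf, +inf): OK
  at node 30 with bounds (-inf, 47): OK
  at node 28 with bounds (-inf, 30): OK
  at node 15 with bounds (-inf, 28): OK
No violation found at any node.
Result: Valid BST


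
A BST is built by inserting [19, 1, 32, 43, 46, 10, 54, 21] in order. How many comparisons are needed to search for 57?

Search path for 57: 19 -> 32 -> 43 -> 46 -> 54
Found: False
Comparisons: 5


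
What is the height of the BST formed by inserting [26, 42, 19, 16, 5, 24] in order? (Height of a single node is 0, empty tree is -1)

Insertion order: [26, 42, 19, 16, 5, 24]
Tree (level-order array): [26, 19, 42, 16, 24, None, None, 5]
Compute height bottom-up (empty subtree = -1):
  height(5) = 1 + max(-1, -1) = 0
  height(16) = 1 + max(0, -1) = 1
  height(24) = 1 + max(-1, -1) = 0
  height(19) = 1 + max(1, 0) = 2
  height(42) = 1 + max(-1, -1) = 0
  height(26) = 1 + max(2, 0) = 3
Height = 3


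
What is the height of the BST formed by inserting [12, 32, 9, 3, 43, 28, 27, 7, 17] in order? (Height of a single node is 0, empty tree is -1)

Insertion order: [12, 32, 9, 3, 43, 28, 27, 7, 17]
Tree (level-order array): [12, 9, 32, 3, None, 28, 43, None, 7, 27, None, None, None, None, None, 17]
Compute height bottom-up (empty subtree = -1):
  height(7) = 1 + max(-1, -1) = 0
  height(3) = 1 + max(-1, 0) = 1
  height(9) = 1 + max(1, -1) = 2
  height(17) = 1 + max(-1, -1) = 0
  height(27) = 1 + max(0, -1) = 1
  height(28) = 1 + max(1, -1) = 2
  height(43) = 1 + max(-1, -1) = 0
  height(32) = 1 + max(2, 0) = 3
  height(12) = 1 + max(2, 3) = 4
Height = 4


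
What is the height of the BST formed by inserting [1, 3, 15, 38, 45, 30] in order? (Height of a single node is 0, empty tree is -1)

Insertion order: [1, 3, 15, 38, 45, 30]
Tree (level-order array): [1, None, 3, None, 15, None, 38, 30, 45]
Compute height bottom-up (empty subtree = -1):
  height(30) = 1 + max(-1, -1) = 0
  height(45) = 1 + max(-1, -1) = 0
  height(38) = 1 + max(0, 0) = 1
  height(15) = 1 + max(-1, 1) = 2
  height(3) = 1 + max(-1, 2) = 3
  height(1) = 1 + max(-1, 3) = 4
Height = 4
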